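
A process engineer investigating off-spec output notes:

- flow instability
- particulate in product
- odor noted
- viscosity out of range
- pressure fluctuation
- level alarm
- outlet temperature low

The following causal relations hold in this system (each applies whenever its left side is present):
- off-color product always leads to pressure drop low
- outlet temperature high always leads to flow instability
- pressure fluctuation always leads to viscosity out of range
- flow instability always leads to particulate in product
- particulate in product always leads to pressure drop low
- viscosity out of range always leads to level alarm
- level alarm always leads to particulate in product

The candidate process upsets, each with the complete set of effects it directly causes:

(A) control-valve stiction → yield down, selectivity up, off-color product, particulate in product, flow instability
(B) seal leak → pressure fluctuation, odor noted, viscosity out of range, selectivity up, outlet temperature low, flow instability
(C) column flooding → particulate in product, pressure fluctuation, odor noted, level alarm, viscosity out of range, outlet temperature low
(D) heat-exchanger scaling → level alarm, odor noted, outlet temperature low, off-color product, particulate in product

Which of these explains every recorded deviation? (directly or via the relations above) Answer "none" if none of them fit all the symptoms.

B

Testing each hypothesis:
(A) control-valve stiction — flow instability ✓; particulate in product ✓; odor noted ✗; viscosity out of range ✗; pressure fluctuation ✗; level alarm ✗; outlet temperature low ✗
(B) seal leak — accounts for every observation (particulate in product via flow instability → particulate in product)
(C) column flooding — flow instability ✗; particulate in product ✓; odor noted ✓; viscosity out of range ✓; pressure fluctuation ✓; level alarm ✓; outlet temperature low ✓
(D) heat-exchanger scaling — does not account for flow instability, viscosity out of range, pressure fluctuation
(B) is the only candidate with no mismatches.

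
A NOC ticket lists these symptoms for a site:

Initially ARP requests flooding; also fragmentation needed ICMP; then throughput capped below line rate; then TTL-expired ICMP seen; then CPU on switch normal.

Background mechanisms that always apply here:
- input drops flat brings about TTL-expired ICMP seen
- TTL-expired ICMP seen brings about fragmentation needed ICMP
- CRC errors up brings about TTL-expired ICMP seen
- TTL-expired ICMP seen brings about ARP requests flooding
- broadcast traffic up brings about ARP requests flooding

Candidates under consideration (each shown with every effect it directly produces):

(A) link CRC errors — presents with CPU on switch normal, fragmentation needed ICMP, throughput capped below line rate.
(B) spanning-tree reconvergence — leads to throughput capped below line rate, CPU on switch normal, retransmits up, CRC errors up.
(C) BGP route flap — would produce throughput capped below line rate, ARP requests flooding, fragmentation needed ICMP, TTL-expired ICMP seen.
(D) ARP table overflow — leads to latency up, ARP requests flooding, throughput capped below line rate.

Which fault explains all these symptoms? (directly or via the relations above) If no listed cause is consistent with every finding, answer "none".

For each candidate, compare predicted effects to what was observed:
(A) link CRC errors — does not account for ARP requests flooding, TTL-expired ICMP seen
(B) spanning-tree reconvergence — accounts for every observation (ARP requests flooding through CRC errors up → TTL-expired ICMP seen → ARP requests flooding)
(C) BGP route flap — ARP requests flooding match; fragmentation needed ICMP match; throughput capped below line rate match; TTL-expired ICMP seen match; CPU on switch normal miss
(D) ARP table overflow — ARP requests flooding match; fragmentation needed ICMP miss; throughput capped below line rate match; TTL-expired ICMP seen miss; CPU on switch normal miss
Only (B) is consistent with every observation.

B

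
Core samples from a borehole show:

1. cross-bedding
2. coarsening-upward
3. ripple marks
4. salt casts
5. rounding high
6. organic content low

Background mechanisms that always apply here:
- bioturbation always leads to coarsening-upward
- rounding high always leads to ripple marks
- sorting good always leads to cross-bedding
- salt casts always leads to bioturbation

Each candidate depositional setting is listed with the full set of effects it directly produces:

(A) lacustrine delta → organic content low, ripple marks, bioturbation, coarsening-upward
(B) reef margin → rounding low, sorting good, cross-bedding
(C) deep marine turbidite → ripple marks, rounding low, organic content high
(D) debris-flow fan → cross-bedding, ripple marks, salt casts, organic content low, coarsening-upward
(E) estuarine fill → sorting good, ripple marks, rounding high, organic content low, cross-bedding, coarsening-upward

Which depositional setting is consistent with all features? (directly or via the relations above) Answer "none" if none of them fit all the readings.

none

Testing each hypothesis:
(A) lacustrine delta — does not account for cross-bedding, salt casts, rounding high
(B) reef margin — cross-bedding match; coarsening-upward miss; ripple marks miss; salt casts miss; rounding high miss; organic content low miss
(C) deep marine turbidite — fails on cross-bedding, coarsening-upward, salt casts, rounding high, organic content low (predicts rounding low, not rounding high; predicts organic content high, not organic content low)
(D) debris-flow fan — does not account for rounding high
(E) estuarine fill — does not account for salt casts
None of the listed candidates fits everything.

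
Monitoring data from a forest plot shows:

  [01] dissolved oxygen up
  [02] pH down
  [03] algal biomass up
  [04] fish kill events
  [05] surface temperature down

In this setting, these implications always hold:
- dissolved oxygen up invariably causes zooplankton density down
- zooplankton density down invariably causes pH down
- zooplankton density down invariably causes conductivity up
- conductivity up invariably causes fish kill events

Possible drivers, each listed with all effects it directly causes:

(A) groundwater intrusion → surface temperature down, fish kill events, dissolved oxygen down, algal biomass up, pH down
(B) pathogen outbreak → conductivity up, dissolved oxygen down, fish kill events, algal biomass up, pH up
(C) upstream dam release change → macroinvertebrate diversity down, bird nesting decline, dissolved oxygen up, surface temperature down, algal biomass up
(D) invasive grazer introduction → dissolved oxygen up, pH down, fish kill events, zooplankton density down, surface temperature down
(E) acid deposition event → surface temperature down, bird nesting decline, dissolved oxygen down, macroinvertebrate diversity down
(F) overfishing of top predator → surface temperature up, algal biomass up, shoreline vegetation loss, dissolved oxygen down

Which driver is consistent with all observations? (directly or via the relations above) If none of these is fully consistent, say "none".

C

Checking each candidate against the observations:
(A) groundwater intrusion — dissolved oxygen up -; pH down +; algal biomass up +; fish kill events +; surface temperature down +
(B) pathogen outbreak — dissolved oxygen up -; pH down -; algal biomass up +; fish kill events +; surface temperature down -
(C) upstream dam release change — accounts for every observation (pH down via dissolved oxygen up → zooplankton density down → pH down)
(D) invasive grazer introduction — dissolved oxygen up +; pH down +; algal biomass up -; fish kill events +; surface temperature down +
(E) acid deposition event — dissolved oxygen up -; pH down -; algal biomass up -; fish kill events -; surface temperature down +
(F) overfishing of top predator — dissolved oxygen up -; pH down -; algal biomass up +; fish kill events -; surface temperature down -
(C) alone accounts for all the evidence.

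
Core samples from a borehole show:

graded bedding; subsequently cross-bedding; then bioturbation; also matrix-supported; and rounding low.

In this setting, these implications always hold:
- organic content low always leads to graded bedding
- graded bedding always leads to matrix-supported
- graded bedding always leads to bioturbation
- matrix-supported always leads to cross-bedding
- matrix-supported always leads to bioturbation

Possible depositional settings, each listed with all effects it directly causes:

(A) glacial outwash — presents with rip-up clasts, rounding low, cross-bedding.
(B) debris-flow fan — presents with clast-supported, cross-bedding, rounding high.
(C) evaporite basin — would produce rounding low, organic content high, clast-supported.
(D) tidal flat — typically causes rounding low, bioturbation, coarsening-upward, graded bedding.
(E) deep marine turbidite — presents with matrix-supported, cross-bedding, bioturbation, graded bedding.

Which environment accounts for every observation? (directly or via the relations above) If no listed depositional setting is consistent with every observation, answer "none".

Per-candidate check:
(A) glacial outwash — does not account for graded bedding, bioturbation, matrix-supported
(B) debris-flow fan — fails on graded bedding, bioturbation, matrix-supported, rounding low (predicts clast-supported, not matrix-supported; predicts rounding high, not rounding low)
(C) evaporite basin — fails on graded bedding, cross-bedding, bioturbation, matrix-supported (predicts clast-supported, not matrix-supported)
(D) tidal flat — accounts for every observation (cross-bedding through graded bedding → matrix-supported → cross-bedding)
(E) deep marine turbidite — graded bedding yes; cross-bedding yes; bioturbation yes; matrix-supported yes; rounding low NO
(D) is the only candidate with no mismatches.

D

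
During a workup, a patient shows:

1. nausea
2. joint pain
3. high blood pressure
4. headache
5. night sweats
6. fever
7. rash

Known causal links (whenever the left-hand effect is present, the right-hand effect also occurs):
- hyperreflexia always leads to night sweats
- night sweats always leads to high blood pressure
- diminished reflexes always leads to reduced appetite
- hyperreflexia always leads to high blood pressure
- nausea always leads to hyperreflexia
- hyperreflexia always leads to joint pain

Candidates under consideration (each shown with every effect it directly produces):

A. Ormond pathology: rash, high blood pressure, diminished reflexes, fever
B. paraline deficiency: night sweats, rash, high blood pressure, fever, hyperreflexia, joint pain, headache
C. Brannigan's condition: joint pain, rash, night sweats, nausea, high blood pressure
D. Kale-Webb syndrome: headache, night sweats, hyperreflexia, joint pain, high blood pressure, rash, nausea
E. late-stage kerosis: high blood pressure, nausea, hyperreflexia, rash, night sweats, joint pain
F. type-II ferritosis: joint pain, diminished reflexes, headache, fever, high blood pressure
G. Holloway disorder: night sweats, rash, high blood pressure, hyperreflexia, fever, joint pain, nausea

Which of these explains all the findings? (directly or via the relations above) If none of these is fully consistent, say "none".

none

Checking each candidate against the observations:
(A) Ormond pathology — nausea NO; joint pain NO; high blood pressure yes; headache NO; night sweats NO; fever yes; rash yes
(B) paraline deficiency — nausea NO; joint pain yes; high blood pressure yes; headache yes; night sweats yes; fever yes; rash yes
(C) Brannigan's condition — does not account for headache, fever
(D) Kale-Webb syndrome — does not account for fever
(E) late-stage kerosis — does not account for headache, fever
(F) type-II ferritosis — nausea NO; joint pain yes; high blood pressure yes; headache yes; night sweats NO; fever yes; rash NO
(G) Holloway disorder — does not account for headache
Every candidate fails on at least one observation.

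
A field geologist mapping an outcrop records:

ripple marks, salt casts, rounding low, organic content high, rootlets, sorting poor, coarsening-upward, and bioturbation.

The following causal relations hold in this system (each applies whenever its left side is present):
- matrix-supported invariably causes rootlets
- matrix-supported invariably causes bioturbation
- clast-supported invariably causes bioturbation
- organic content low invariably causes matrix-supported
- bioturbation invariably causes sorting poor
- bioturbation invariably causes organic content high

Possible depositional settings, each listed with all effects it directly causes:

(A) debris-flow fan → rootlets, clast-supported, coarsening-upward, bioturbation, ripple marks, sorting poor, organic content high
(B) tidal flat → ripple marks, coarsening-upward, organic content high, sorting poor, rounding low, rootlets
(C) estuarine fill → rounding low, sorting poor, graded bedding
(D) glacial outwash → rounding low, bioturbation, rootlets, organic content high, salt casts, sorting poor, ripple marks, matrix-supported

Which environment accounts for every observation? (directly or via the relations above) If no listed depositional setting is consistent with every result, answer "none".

Per-candidate check:
(A) debris-flow fan — does not account for salt casts, rounding low
(B) tidal flat — does not account for salt casts, bioturbation
(C) estuarine fill — does not account for ripple marks, salt casts, organic content high, rootlets, coarsening-upward, bioturbation
(D) glacial outwash — does not account for coarsening-upward
No candidate is consistent with all observations.

none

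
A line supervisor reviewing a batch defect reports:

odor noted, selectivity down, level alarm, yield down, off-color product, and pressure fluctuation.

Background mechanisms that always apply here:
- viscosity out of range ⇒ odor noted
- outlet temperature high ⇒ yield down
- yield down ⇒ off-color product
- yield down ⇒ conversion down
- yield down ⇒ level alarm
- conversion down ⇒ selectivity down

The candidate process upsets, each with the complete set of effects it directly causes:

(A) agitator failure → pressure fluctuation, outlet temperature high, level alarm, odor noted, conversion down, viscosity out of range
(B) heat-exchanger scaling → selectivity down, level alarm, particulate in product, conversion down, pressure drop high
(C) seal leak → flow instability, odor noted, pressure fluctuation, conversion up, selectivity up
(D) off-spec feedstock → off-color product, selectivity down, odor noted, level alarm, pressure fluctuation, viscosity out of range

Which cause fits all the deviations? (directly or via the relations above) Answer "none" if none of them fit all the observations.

A

Per-candidate check:
(A) agitator failure — odor noted match; selectivity down match (by conversion down → selectivity down); level alarm match; yield down match (by outlet temperature high → yield down); off-color product match (by outlet temperature high → yield down → off-color product); pressure fluctuation match
(B) heat-exchanger scaling — does not account for odor noted, yield down, off-color product, pressure fluctuation
(C) seal leak — odor noted match; selectivity down miss; level alarm miss; yield down miss; off-color product miss; pressure fluctuation match
(D) off-spec feedstock — does not account for yield down
Only (A) is consistent with every observation.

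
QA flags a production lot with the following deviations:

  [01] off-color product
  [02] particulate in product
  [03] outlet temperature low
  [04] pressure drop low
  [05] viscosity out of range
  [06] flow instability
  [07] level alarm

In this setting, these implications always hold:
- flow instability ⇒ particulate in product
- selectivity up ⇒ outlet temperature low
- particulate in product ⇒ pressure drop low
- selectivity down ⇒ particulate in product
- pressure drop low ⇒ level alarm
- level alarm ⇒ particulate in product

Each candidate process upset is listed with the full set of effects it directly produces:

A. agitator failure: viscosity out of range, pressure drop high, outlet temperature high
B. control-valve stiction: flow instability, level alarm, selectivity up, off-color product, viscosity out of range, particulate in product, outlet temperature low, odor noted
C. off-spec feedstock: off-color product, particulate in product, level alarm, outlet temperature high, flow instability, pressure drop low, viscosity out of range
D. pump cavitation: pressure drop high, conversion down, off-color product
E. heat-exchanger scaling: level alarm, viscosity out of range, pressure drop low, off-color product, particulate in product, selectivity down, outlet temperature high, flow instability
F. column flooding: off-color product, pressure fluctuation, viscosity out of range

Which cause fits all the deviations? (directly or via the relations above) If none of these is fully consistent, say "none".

B

Checking each candidate against the observations:
(A) agitator failure — fails on off-color product, particulate in product, outlet temperature low, pressure drop low, flow instability, level alarm (predicts outlet temperature high, not outlet temperature low; predicts pressure drop high, not pressure drop low)
(B) control-valve stiction — accounts for every observation (pressure drop low through particulate in product → pressure drop low)
(C) off-spec feedstock — off-color product ✓; particulate in product ✓; outlet temperature low ✗; pressure drop low ✓; viscosity out of range ✓; flow instability ✓; level alarm ✓
(D) pump cavitation — off-color product ✓; particulate in product ✗; outlet temperature low ✗; pressure drop low ✗; viscosity out of range ✗; flow instability ✗; level alarm ✗
(E) heat-exchanger scaling — off-color product ✓; particulate in product ✓; outlet temperature low ✗; pressure drop low ✓; viscosity out of range ✓; flow instability ✓; level alarm ✓
(F) column flooding — does not account for particulate in product, outlet temperature low, pressure drop low, flow instability, level alarm
(B) is the only candidate with no mismatches.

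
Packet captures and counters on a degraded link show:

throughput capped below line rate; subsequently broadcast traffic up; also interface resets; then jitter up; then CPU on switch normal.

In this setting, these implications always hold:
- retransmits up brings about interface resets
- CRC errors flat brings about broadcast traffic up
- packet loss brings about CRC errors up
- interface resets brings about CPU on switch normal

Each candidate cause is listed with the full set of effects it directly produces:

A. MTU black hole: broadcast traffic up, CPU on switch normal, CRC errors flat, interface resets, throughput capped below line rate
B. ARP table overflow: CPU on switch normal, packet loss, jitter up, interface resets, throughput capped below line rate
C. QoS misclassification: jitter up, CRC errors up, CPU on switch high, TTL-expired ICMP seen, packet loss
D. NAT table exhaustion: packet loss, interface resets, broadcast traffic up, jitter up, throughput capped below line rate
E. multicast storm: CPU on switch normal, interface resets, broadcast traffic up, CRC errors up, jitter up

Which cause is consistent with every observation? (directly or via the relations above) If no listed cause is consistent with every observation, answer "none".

D

Testing each hypothesis:
(A) MTU black hole — does not account for jitter up
(B) ARP table overflow — throughput capped below line rate +; broadcast traffic up -; interface resets +; jitter up +; CPU on switch normal +
(C) QoS misclassification — fails on throughput capped below line rate, broadcast traffic up, interface resets, CPU on switch normal (predicts CPU on switch high, not CPU on switch normal)
(D) NAT table exhaustion — throughput capped below line rate +; broadcast traffic up +; interface resets +; jitter up +; CPU on switch normal + (via interface resets → CPU on switch normal)
(E) multicast storm — does not account for throughput capped below line rate
(D) alone accounts for all the evidence.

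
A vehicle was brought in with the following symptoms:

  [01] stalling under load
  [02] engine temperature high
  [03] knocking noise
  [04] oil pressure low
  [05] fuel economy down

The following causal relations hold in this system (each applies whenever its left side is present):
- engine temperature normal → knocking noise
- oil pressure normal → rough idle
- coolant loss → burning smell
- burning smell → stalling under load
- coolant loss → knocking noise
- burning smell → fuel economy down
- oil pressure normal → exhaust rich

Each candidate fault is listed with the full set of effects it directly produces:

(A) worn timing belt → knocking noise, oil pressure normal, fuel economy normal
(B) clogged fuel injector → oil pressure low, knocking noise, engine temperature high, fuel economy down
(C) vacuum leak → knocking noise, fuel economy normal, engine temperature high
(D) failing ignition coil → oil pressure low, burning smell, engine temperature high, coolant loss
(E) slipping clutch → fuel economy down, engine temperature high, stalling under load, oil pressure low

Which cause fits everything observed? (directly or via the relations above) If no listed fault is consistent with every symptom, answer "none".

D

Testing each hypothesis:
(A) worn timing belt — fails on stalling under load, engine temperature high, oil pressure low, fuel economy down (predicts oil pressure normal, not oil pressure low; predicts fuel economy normal, not fuel economy down)
(B) clogged fuel injector — does not account for stalling under load
(C) vacuum leak — stalling under load ✗; engine temperature high ✓; knocking noise ✓; oil pressure low ✗; fuel economy down ✗
(D) failing ignition coil — accounts for every observation (stalling under load via burning smell → stalling under load)
(E) slipping clutch — stalling under load ✓; engine temperature high ✓; knocking noise ✗; oil pressure low ✓; fuel economy down ✓
Only (D) is consistent with every observation.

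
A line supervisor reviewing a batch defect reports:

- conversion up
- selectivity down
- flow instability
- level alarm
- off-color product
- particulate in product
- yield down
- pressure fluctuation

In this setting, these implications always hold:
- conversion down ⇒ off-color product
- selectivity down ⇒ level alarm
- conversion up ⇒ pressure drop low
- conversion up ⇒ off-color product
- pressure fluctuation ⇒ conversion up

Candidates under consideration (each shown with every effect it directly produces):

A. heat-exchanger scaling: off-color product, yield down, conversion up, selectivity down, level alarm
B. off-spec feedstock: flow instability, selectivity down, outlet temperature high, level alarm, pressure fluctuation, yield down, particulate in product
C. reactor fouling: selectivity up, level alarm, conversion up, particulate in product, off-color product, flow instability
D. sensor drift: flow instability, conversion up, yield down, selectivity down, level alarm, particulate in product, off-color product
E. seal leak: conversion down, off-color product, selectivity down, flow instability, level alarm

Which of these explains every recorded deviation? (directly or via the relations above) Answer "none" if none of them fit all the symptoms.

Checking each candidate against the observations:
(A) heat-exchanger scaling — conversion up ✓; selectivity down ✓; flow instability ✗; level alarm ✓; off-color product ✓; particulate in product ✗; yield down ✓; pressure fluctuation ✗
(B) off-spec feedstock — conversion up ✓ (through pressure fluctuation → conversion up); selectivity down ✓; flow instability ✓; level alarm ✓; off-color product ✓ (through pressure fluctuation → conversion up → off-color product); particulate in product ✓; yield down ✓; pressure fluctuation ✓
(C) reactor fouling — fails on selectivity down, yield down, pressure fluctuation (predicts selectivity up, not selectivity down)
(D) sensor drift — does not account for pressure fluctuation
(E) seal leak — fails on conversion up, particulate in product, yield down, pressure fluctuation (predicts conversion down, not conversion up)
(B) alone accounts for all the evidence.

B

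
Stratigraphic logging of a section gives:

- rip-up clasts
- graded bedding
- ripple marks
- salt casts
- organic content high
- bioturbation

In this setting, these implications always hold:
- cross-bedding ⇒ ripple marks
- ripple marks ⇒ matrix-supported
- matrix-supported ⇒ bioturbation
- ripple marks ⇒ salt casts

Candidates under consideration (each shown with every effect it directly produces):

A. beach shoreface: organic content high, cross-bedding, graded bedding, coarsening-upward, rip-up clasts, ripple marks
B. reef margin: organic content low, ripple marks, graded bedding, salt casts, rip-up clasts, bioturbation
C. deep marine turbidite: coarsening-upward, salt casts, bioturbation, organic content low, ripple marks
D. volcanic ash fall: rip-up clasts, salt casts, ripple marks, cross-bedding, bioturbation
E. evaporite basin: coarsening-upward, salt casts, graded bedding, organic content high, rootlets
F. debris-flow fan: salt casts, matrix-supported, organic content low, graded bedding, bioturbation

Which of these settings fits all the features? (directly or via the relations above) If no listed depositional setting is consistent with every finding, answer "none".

A

For each candidate, compare predicted effects to what was observed:
(A) beach shoreface — rip-up clasts match; graded bedding match; ripple marks match; salt casts match (through ripple marks → salt casts); organic content high match; bioturbation match (through ripple marks → matrix-supported → bioturbation)
(B) reef margin — fails on organic content high (predicts organic content low, not organic content high)
(C) deep marine turbidite — rip-up clasts miss; graded bedding miss; ripple marks match; salt casts match; organic content high miss; bioturbation match
(D) volcanic ash fall — does not account for graded bedding, organic content high
(E) evaporite basin — rip-up clasts miss; graded bedding match; ripple marks miss; salt casts match; organic content high match; bioturbation miss
(F) debris-flow fan — fails on rip-up clasts, ripple marks, organic content high (predicts organic content low, not organic content high)
(A) alone accounts for all the evidence.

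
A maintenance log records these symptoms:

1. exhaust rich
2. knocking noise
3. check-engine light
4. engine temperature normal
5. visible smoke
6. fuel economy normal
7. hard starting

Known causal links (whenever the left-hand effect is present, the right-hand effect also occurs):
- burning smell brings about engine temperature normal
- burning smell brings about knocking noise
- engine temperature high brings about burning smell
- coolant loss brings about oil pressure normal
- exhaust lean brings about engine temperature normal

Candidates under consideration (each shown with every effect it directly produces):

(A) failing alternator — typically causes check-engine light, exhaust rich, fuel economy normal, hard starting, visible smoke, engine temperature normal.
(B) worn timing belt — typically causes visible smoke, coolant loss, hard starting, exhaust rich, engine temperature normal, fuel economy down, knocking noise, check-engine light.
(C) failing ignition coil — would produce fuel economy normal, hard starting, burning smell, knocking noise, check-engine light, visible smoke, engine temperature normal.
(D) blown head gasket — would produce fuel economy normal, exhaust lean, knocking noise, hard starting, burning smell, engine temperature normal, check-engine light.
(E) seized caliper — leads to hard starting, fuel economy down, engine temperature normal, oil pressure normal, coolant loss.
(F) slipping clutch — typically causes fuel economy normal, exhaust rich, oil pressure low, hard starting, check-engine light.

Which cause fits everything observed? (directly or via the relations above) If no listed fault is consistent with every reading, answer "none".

none

For each candidate, compare predicted effects to what was observed:
(A) failing alternator — does not account for knocking noise
(B) worn timing belt — fails on fuel economy normal (predicts fuel economy down, not fuel economy normal)
(C) failing ignition coil — exhaust rich miss; knocking noise match; check-engine light match; engine temperature normal match; visible smoke match; fuel economy normal match; hard starting match
(D) blown head gasket — fails on exhaust rich, visible smoke (predicts exhaust lean, not exhaust rich)
(E) seized caliper — exhaust rich miss; knocking noise miss; check-engine light miss; engine temperature normal match; visible smoke miss; fuel economy normal miss; hard starting match
(F) slipping clutch — exhaust rich match; knocking noise miss; check-engine light match; engine temperature normal miss; visible smoke miss; fuel economy normal match; hard starting match
No candidate is consistent with all observations.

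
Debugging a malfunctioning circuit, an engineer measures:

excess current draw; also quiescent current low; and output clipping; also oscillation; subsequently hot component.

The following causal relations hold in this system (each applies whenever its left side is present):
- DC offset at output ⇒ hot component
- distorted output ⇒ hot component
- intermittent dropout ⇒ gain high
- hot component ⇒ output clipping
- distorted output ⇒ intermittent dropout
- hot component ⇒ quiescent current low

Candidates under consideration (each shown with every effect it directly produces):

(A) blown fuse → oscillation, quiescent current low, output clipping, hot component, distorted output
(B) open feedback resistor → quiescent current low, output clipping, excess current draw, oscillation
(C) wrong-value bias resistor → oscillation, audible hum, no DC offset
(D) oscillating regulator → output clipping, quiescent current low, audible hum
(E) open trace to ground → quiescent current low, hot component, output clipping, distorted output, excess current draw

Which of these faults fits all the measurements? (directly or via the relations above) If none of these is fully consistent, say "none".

none

Testing each hypothesis:
(A) blown fuse — excess current draw NO; quiescent current low yes; output clipping yes; oscillation yes; hot component yes
(B) open feedback resistor — does not account for hot component
(C) wrong-value bias resistor — excess current draw NO; quiescent current low NO; output clipping NO; oscillation yes; hot component NO
(D) oscillating regulator — excess current draw NO; quiescent current low yes; output clipping yes; oscillation NO; hot component NO
(E) open trace to ground — excess current draw yes; quiescent current low yes; output clipping yes; oscillation NO; hot component yes
None of the listed candidates fits everything.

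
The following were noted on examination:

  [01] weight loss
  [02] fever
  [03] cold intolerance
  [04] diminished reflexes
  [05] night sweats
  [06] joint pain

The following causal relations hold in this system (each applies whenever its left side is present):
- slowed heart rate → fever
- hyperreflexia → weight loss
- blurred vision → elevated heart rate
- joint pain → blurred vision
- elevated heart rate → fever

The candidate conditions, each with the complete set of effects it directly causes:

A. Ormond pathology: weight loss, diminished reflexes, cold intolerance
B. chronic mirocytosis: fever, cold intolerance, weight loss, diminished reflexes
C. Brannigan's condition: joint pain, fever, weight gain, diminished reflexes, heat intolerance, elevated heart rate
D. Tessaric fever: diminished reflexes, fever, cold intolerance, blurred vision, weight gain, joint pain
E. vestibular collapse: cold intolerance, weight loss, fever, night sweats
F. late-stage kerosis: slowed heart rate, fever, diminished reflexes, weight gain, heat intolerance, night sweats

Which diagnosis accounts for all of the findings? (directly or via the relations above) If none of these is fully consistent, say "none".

none

Per-candidate check:
(A) Ormond pathology — weight loss +; fever -; cold intolerance +; diminished reflexes +; night sweats -; joint pain -
(B) chronic mirocytosis — weight loss +; fever +; cold intolerance +; diminished reflexes +; night sweats -; joint pain -
(C) Brannigan's condition — fails on weight loss, cold intolerance, night sweats (predicts weight gain, not weight loss; predicts heat intolerance, not cold intolerance)
(D) Tessaric fever — fails on weight loss, night sweats (predicts weight gain, not weight loss)
(E) vestibular collapse — weight loss +; fever +; cold intolerance +; diminished reflexes -; night sweats +; joint pain -
(F) late-stage kerosis — weight loss -; fever +; cold intolerance -; diminished reflexes +; night sweats +; joint pain -
Every candidate fails on at least one observation.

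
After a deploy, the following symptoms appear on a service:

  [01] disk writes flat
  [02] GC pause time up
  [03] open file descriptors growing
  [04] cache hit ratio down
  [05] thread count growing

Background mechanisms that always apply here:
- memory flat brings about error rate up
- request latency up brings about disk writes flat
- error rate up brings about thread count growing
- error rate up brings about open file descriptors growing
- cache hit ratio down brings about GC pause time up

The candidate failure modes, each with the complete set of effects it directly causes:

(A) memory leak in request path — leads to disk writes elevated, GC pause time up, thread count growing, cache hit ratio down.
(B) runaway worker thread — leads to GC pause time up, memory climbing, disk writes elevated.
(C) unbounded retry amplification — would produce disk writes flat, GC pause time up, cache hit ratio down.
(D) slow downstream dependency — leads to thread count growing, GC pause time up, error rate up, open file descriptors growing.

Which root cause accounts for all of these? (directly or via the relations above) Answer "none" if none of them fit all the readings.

Checking each candidate against the observations:
(A) memory leak in request path — disk writes flat miss; GC pause time up match; open file descriptors growing miss; cache hit ratio down match; thread count growing match
(B) runaway worker thread — disk writes flat miss; GC pause time up match; open file descriptors growing miss; cache hit ratio down miss; thread count growing miss
(C) unbounded retry amplification — does not account for open file descriptors growing, thread count growing
(D) slow downstream dependency — does not account for disk writes flat, cache hit ratio down
No candidate is consistent with all observations.

none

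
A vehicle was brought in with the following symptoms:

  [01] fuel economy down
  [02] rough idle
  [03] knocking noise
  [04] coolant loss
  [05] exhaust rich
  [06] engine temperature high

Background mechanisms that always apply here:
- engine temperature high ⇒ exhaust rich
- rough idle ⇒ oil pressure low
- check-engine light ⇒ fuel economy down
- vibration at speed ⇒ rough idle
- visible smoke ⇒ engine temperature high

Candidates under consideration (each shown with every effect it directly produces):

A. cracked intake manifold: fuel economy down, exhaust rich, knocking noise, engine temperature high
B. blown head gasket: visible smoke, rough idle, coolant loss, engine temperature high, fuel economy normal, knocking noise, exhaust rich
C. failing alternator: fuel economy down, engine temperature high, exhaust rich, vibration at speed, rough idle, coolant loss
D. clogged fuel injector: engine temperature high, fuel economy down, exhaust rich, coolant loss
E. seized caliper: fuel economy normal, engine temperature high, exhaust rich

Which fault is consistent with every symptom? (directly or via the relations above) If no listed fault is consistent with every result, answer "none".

For each candidate, compare predicted effects to what was observed:
(A) cracked intake manifold — fuel economy down +; rough idle -; knocking noise +; coolant loss -; exhaust rich +; engine temperature high +
(B) blown head gasket — fails on fuel economy down (predicts fuel economy normal, not fuel economy down)
(C) failing alternator — fuel economy down +; rough idle +; knocking noise -; coolant loss +; exhaust rich +; engine temperature high +
(D) clogged fuel injector — fuel economy down +; rough idle -; knocking noise -; coolant loss +; exhaust rich +; engine temperature high +
(E) seized caliper — fails on fuel economy down, rough idle, knocking noise, coolant loss (predicts fuel economy normal, not fuel economy down)
None of the listed candidates fits everything.

none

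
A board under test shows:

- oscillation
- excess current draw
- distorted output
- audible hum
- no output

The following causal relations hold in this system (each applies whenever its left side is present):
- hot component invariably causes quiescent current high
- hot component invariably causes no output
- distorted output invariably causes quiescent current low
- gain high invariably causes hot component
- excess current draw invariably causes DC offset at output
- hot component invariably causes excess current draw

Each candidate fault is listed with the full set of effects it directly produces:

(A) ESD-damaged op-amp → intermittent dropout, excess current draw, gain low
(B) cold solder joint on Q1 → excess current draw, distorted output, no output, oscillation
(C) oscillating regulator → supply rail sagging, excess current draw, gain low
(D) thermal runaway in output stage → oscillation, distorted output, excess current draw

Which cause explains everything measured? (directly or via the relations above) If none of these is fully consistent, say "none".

Testing each hypothesis:
(A) ESD-damaged op-amp — oscillation miss; excess current draw match; distorted output miss; audible hum miss; no output miss
(B) cold solder joint on Q1 — oscillation match; excess current draw match; distorted output match; audible hum miss; no output match
(C) oscillating regulator — oscillation miss; excess current draw match; distorted output miss; audible hum miss; no output miss
(D) thermal runaway in output stage — does not account for audible hum, no output
No candidate is consistent with all observations.

none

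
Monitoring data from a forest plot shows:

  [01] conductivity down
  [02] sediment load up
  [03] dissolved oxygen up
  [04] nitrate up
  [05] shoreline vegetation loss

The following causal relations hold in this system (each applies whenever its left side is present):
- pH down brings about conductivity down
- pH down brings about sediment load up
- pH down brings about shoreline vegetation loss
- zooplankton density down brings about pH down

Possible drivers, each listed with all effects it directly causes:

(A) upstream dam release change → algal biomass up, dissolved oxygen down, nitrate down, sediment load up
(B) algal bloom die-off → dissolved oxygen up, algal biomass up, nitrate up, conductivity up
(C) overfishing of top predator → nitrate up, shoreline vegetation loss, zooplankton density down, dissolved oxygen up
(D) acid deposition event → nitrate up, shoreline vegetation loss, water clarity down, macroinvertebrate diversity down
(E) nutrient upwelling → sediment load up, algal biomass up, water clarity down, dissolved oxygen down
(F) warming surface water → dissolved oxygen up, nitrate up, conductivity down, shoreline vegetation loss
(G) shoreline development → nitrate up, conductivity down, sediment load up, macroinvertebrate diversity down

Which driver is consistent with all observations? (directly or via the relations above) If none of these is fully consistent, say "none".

Testing each hypothesis:
(A) upstream dam release change — conductivity down -; sediment load up +; dissolved oxygen up -; nitrate up -; shoreline vegetation loss -
(B) algal bloom die-off — conductivity down -; sediment load up -; dissolved oxygen up +; nitrate up +; shoreline vegetation loss -
(C) overfishing of top predator — accounts for every observation (conductivity down by zooplankton density down → pH down → conductivity down)
(D) acid deposition event — does not account for conductivity down, sediment load up, dissolved oxygen up
(E) nutrient upwelling — conductivity down -; sediment load up +; dissolved oxygen up -; nitrate up -; shoreline vegetation loss -
(F) warming surface water — does not account for sediment load up
(G) shoreline development — does not account for dissolved oxygen up, shoreline vegetation loss
(C) alone accounts for all the evidence.

C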